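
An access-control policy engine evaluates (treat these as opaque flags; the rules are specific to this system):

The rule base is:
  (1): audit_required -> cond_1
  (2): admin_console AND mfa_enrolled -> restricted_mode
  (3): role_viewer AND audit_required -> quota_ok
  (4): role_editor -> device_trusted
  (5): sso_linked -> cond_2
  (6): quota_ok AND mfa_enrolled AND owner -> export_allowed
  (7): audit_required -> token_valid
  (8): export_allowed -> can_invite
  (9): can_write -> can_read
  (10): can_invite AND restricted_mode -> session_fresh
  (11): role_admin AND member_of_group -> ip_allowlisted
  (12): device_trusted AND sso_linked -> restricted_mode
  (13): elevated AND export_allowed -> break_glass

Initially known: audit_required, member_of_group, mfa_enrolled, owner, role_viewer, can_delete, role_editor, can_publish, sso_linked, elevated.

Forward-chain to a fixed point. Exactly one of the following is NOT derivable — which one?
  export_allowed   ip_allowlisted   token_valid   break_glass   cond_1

ip_allowlisted

Round 1: (1) [audit_required -> cond_1]; (3) [role_viewer AND audit_required -> quota_ok]; (4) [role_editor -> device_trusted]; (5) [sso_linked -> cond_2]; (7) [audit_required -> token_valid]. New: cond_1, quota_ok, device_trusted, cond_2, token_valid.
Round 2: (6) [quota_ok AND mfa_enrolled AND owner -> export_allowed]; (12) [device_trusted AND sso_linked -> restricted_mode]. New: export_allowed, restricted_mode.
Round 3: (8) [export_allowed -> can_invite]; (13) [elevated AND export_allowed -> break_glass]. New: can_invite, break_glass.
Round 4: (10) [can_invite AND restricted_mode -> session_fresh]. New: session_fresh.
Derived: cond_1 (round 1), token_valid (round 1), export_allowed (round 2), break_glass (round 3). ip_allowlisted never appears in any round.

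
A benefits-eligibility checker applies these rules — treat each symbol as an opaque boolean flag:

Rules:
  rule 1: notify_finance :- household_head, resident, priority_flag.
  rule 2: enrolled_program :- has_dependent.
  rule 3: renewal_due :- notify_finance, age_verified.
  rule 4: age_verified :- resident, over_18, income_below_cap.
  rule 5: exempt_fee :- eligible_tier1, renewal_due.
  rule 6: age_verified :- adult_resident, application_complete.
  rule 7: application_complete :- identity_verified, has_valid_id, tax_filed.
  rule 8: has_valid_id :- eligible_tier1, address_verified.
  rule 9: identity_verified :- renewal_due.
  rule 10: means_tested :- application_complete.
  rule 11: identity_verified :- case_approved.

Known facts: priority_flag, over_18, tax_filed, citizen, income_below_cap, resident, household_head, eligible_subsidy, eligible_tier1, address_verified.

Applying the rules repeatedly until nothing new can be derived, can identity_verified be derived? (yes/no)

[1] rule 1 [notify_finance :- household_head, resident, priority_flag.]; rule 4 [age_verified :- resident, over_18, income_below_cap.]; rule 8 [has_valid_id :- eligible_tier1, address_verified.]. ⇒ new: notify_finance, age_verified, has_valid_id.
[2] rule 3 [renewal_due :- notify_finance, age_verified.]. ⇒ new: renewal_due.
[3] rule 5 [exempt_fee :- eligible_tier1, renewal_due.]; rule 9 [identity_verified :- renewal_due.]. ⇒ new: exempt_fee, identity_verified.
[4] rule 7 [application_complete :- identity_verified, has_valid_id, tax_filed.]. ⇒ new: application_complete.
[5] rule 10 [means_tested :- application_complete.]. ⇒ new: means_tested.
identity_verified appears in round 3, so it is derivable.

yes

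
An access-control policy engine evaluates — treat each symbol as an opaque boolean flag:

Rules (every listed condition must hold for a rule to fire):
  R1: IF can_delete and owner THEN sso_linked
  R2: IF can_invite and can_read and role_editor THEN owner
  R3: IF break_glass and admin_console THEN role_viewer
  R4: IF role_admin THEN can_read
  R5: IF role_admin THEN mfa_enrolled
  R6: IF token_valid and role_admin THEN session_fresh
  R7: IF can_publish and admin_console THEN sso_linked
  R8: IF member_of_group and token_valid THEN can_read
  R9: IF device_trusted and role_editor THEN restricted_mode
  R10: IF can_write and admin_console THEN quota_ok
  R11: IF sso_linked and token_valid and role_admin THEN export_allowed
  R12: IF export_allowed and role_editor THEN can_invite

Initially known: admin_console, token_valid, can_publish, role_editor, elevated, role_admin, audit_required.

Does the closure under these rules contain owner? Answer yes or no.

yes

Round 1 fires R4, R5, R6, R7, giving can_read, mfa_enrolled, session_fresh, sso_linked.
Round 2 fires R11, giving export_allowed.
Round 3 fires R12, giving can_invite.
Round 4 fires R2, giving owner.
owner appears in round 4, so it is derivable.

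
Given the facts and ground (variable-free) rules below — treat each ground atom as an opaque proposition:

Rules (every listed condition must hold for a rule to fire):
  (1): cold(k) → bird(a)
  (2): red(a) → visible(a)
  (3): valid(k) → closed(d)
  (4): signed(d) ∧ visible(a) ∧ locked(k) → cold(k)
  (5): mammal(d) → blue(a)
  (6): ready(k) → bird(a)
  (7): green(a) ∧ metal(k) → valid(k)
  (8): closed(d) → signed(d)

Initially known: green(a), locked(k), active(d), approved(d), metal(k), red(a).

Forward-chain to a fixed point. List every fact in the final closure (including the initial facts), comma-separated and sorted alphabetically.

active(d), approved(d), bird(a), closed(d), cold(k), green(a), locked(k), metal(k), red(a), signed(d), valid(k), visible(a)

[1] (2) [red(a) → visible(a)]; (7) [green(a) ∧ metal(k) → valid(k)]. ⇒ new: visible(a), valid(k).
[2] (3) [valid(k) → closed(d)]. ⇒ new: closed(d).
[3] (8) [closed(d) → signed(d)]. ⇒ new: signed(d).
[4] (4) [signed(d) ∧ visible(a) ∧ locked(k) → cold(k)]. ⇒ new: cold(k).
[5] (1) [cold(k) → bird(a)]. ⇒ new: bird(a).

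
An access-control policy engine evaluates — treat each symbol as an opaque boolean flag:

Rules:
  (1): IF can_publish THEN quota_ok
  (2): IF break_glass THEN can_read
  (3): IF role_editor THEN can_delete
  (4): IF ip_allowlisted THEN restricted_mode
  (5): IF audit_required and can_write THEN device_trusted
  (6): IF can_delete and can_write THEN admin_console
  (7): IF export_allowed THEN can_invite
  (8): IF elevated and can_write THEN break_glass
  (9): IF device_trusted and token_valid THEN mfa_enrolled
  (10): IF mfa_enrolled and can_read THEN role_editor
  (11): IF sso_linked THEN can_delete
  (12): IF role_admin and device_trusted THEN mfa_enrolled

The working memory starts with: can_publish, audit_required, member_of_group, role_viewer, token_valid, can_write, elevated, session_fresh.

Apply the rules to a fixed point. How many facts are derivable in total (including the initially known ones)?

16

Round 1 — (1), (5), (8), derive quota_ok, device_trusted, break_glass.
Round 2 — (2), (9), derive can_read, mfa_enrolled.
Round 3 — (10), derive role_editor.
Round 4 — (3), derive can_delete.
Round 5 — (6), derive admin_console.
Closure: {admin_console, audit_required, break_glass, can_delete, can_publish, can_read, can_write, device_trusted, elevated, member_of_group, mfa_enrolled, quota_ok, role_editor, role_viewer, session_fresh, token_valid} — 16 facts.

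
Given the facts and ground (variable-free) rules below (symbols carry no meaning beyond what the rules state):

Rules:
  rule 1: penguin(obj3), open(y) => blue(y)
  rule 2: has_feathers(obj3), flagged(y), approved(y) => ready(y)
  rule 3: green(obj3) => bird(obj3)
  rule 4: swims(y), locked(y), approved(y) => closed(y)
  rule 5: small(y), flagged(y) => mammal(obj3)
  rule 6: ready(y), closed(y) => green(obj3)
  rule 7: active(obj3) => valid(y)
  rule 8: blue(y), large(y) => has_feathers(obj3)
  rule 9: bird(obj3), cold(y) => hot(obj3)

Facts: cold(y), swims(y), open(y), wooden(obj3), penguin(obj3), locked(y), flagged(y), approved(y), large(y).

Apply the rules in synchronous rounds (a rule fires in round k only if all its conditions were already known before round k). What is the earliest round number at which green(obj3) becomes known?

[1] rule 1 [penguin(obj3), open(y) => blue(y)]; rule 4 [swims(y), locked(y), approved(y) => closed(y)]. ⇒ new: blue(y), closed(y).
[2] rule 8 [blue(y), large(y) => has_feathers(obj3)]. ⇒ new: has_feathers(obj3).
[3] rule 2 [has_feathers(obj3), flagged(y), approved(y) => ready(y)]. ⇒ new: ready(y).
[4] rule 6 [ready(y), closed(y) => green(obj3)]. ⇒ new: green(obj3).
green(obj3) first appears in round 4.

4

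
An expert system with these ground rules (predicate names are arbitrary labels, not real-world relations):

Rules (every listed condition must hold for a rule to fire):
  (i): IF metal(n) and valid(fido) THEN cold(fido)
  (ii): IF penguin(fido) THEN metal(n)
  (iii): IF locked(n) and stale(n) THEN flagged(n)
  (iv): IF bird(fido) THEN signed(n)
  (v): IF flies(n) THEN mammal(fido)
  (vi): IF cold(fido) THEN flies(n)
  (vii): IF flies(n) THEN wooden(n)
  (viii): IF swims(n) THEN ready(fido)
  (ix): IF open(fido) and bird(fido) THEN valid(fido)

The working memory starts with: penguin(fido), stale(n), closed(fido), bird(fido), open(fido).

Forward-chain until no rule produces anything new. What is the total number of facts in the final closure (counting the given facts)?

12

Round 1 — (ii), (iv), (ix), derive metal(n), signed(n), valid(fido).
Round 2 — (i), derive cold(fido).
Round 3 — (vi), derive flies(n).
Round 4 — (v), (vii), derive mammal(fido), wooden(n).
Closure: {bird(fido), closed(fido), cold(fido), flies(n), mammal(fido), metal(n), open(fido), penguin(fido), signed(n), stale(n), valid(fido), wooden(n)} — 12 facts.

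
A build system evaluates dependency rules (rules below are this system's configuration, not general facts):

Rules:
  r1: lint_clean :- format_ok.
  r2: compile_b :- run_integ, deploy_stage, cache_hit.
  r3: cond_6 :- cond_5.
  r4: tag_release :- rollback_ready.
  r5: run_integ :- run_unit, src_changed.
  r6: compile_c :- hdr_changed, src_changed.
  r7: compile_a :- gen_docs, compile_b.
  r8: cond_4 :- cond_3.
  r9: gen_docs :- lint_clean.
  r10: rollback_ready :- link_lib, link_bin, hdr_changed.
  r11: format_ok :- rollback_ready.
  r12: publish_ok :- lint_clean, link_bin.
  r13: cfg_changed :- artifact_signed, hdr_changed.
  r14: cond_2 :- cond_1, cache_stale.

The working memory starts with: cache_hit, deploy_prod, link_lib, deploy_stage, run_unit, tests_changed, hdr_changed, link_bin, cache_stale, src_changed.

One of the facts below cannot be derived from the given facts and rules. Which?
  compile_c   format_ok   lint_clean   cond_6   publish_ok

Round 1 — r5, r6, r10, derive run_integ, compile_c, rollback_ready.
Round 2 — r2, r4, r11, derive compile_b, tag_release, format_ok.
Round 3 — r1, derive lint_clean.
Round 4 — r9, r12, derive gen_docs, publish_ok.
Round 5 — r7, derive compile_a.
Derived: publish_ok (round 4), compile_c (round 1), format_ok (round 2), lint_clean (round 3). cond_6 never appears in any round.

cond_6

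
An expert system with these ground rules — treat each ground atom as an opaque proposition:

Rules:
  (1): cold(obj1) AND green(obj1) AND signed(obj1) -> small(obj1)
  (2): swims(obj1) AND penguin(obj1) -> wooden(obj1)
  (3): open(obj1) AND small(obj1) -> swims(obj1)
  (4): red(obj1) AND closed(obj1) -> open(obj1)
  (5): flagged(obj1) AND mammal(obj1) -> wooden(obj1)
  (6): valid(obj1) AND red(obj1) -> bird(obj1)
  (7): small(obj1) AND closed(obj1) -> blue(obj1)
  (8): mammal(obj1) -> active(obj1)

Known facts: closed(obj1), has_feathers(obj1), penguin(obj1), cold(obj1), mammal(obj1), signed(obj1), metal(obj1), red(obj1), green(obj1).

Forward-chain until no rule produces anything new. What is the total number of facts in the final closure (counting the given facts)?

15

Round 1 fires (1), (4), (8), giving small(obj1), open(obj1), active(obj1).
Round 2 fires (3), (7), giving swims(obj1), blue(obj1).
Round 3 fires (2), giving wooden(obj1).
Closure: {active(obj1), blue(obj1), closed(obj1), cold(obj1), green(obj1), has_feathers(obj1), mammal(obj1), metal(obj1), open(obj1), penguin(obj1), red(obj1), signed(obj1), small(obj1), swims(obj1), wooden(obj1)} — 15 facts.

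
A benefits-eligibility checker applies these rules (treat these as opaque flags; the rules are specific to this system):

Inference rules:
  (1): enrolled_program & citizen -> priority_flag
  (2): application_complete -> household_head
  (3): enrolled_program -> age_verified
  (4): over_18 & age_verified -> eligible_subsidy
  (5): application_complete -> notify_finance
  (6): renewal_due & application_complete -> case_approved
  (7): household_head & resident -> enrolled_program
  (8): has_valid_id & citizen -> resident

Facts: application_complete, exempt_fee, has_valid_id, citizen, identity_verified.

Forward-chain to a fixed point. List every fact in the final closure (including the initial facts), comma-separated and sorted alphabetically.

age_verified, application_complete, citizen, enrolled_program, exempt_fee, has_valid_id, household_head, identity_verified, notify_finance, priority_flag, resident

Round 1 fires (2), (5), (8), giving household_head, notify_finance, resident.
Round 2 fires (7), giving enrolled_program.
Round 3 fires (1), (3), giving priority_flag, age_verified.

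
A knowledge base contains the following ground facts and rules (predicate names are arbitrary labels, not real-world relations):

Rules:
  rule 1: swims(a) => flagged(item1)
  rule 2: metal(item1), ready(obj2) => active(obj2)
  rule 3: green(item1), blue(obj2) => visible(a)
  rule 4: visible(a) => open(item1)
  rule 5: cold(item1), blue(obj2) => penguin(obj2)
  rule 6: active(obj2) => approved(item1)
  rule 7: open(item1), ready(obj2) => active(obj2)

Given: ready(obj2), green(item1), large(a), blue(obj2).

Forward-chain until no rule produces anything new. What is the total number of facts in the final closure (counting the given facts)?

8

Round 1: rule 3 [green(item1), blue(obj2) => visible(a)]. Adds visible(a).
Round 2: rule 4 [visible(a) => open(item1)]. Adds open(item1).
Round 3: rule 7 [open(item1), ready(obj2) => active(obj2)]. Adds active(obj2).
Round 4: rule 6 [active(obj2) => approved(item1)]. Adds approved(item1).
Closure: {active(obj2), approved(item1), blue(obj2), green(item1), large(a), open(item1), ready(obj2), visible(a)} — 8 facts.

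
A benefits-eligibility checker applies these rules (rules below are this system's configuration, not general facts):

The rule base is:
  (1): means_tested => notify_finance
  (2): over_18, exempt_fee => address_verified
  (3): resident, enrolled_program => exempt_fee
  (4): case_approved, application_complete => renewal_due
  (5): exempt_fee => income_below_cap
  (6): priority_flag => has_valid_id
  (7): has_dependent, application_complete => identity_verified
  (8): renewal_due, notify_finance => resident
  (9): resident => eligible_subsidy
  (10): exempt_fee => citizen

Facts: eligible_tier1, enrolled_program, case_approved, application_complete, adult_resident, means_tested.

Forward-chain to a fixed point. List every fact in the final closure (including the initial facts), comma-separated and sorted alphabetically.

Round 1: (1) [means_tested => notify_finance]; (4) [case_approved, application_complete => renewal_due]. Adds notify_finance, renewal_due.
Round 2: (8) [renewal_due, notify_finance => resident]. Adds resident.
Round 3: (3) [resident, enrolled_program => exempt_fee]; (9) [resident => eligible_subsidy]. Adds exempt_fee, eligible_subsidy.
Round 4: (5) [exempt_fee => income_below_cap]; (10) [exempt_fee => citizen]. Adds income_below_cap, citizen.

adult_resident, application_complete, case_approved, citizen, eligible_subsidy, eligible_tier1, enrolled_program, exempt_fee, income_below_cap, means_tested, notify_finance, renewal_due, resident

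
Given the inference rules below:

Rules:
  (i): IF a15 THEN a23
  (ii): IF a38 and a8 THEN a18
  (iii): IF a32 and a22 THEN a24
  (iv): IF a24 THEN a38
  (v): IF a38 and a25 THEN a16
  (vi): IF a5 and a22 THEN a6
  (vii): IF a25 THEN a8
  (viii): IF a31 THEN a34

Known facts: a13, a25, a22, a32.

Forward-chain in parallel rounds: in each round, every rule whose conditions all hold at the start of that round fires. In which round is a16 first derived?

3

Round 1 — (iii), (vii), derive a24, a8.
Round 2 — (iv), derive a38.
Round 3 — (ii), (v), derive a18, a16.
a16 first appears in round 3.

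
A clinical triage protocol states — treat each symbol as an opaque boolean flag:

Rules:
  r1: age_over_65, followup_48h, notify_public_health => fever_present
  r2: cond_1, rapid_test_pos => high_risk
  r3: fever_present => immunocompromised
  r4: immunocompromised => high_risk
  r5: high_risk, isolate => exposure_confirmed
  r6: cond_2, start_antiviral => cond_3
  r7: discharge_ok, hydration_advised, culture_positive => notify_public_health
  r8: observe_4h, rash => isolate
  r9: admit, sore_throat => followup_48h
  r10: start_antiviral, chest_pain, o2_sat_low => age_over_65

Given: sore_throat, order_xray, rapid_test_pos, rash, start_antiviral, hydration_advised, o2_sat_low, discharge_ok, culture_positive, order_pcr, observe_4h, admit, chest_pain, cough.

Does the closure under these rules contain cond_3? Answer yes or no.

[1] r7 [discharge_ok, hydration_advised, culture_positive => notify_public_health]; r8 [observe_4h, rash => isolate]; r9 [admit, sore_throat => followup_48h]; r10 [start_antiviral, chest_pain, o2_sat_low => age_over_65]. ⇒ new: notify_public_health, isolate, followup_48h, age_over_65.
[2] r1 [age_over_65, followup_48h, notify_public_health => fever_present]. ⇒ new: fever_present.
[3] r3 [fever_present => immunocompromised]. ⇒ new: immunocompromised.
[4] r4 [immunocompromised => high_risk]. ⇒ new: high_risk.
[5] r5 [high_risk, isolate => exposure_confirmed]. ⇒ new: exposure_confirmed.
Fixed point reached. cond_3 is concluded only by r6; r6 needs cond_2 (never derived).

no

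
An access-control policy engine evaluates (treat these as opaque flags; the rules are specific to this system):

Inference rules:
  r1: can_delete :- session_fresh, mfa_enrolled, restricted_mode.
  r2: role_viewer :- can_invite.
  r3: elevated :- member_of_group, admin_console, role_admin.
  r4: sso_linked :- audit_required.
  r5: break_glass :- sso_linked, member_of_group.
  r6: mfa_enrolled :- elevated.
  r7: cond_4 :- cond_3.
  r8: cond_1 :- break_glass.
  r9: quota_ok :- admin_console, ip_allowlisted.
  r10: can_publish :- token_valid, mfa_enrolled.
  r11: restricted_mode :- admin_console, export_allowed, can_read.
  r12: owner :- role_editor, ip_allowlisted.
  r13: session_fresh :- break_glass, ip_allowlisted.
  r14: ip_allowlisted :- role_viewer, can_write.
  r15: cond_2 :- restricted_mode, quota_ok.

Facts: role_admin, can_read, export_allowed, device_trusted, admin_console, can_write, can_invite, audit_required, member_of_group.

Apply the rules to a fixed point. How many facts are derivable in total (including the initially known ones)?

Round 1: r2 [role_viewer :- can_invite.]; r3 [elevated :- member_of_group, admin_console, role_admin.]; r4 [sso_linked :- audit_required.]; r11 [restricted_mode :- admin_console, export_allowed, can_read.]. New: role_viewer, elevated, sso_linked, restricted_mode.
Round 2: r5 [break_glass :- sso_linked, member_of_group.]; r6 [mfa_enrolled :- elevated.]; r14 [ip_allowlisted :- role_viewer, can_write.]. New: break_glass, mfa_enrolled, ip_allowlisted.
Round 3: r8 [cond_1 :- break_glass.]; r9 [quota_ok :- admin_console, ip_allowlisted.]; r13 [session_fresh :- break_glass, ip_allowlisted.]. New: cond_1, quota_ok, session_fresh.
Round 4: r1 [can_delete :- session_fresh, mfa_enrolled, restricted_mode.]; r15 [cond_2 :- restricted_mode, quota_ok.]. New: can_delete, cond_2.
Closure: {admin_console, audit_required, break_glass, can_delete, can_invite, can_read, can_write, cond_1, cond_2, device_trusted, elevated, export_allowed, ip_allowlisted, member_of_group, mfa_enrolled, quota_ok, restricted_mode, role_admin, role_viewer, session_fresh, sso_linked} — 21 facts.

21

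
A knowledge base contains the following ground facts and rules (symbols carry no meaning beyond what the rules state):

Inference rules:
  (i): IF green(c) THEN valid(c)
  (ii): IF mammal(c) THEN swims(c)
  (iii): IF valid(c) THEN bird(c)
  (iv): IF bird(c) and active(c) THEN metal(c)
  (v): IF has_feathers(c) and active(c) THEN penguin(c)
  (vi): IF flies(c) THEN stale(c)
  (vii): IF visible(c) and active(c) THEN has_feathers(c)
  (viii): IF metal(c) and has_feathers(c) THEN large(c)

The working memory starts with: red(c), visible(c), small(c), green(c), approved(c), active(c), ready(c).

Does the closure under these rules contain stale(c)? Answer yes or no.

no

[1] (i) [IF green(c) THEN valid(c)]; (vii) [IF visible(c) and active(c) THEN has_feathers(c)]. ⇒ new: valid(c), has_feathers(c).
[2] (iii) [IF valid(c) THEN bird(c)]; (v) [IF has_feathers(c) and active(c) THEN penguin(c)]. ⇒ new: bird(c), penguin(c).
[3] (iv) [IF bird(c) and active(c) THEN metal(c)]. ⇒ new: metal(c).
[4] (viii) [IF metal(c) and has_feathers(c) THEN large(c)]. ⇒ new: large(c).
Fixed point reached. stale(c) is concluded only by (vi); (vi) needs flies(c) (never derived).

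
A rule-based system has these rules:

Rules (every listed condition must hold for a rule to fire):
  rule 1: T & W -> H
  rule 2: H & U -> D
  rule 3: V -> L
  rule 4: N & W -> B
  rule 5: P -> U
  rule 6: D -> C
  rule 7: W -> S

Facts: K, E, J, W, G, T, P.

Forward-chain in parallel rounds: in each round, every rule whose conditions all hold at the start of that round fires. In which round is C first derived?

3

Round 1: rule 1 [T & W -> H]; rule 5 [P -> U]; rule 7 [W -> S]. Adds H, U, S.
Round 2: rule 2 [H & U -> D]. Adds D.
Round 3: rule 6 [D -> C]. Adds C.
C first appears in round 3.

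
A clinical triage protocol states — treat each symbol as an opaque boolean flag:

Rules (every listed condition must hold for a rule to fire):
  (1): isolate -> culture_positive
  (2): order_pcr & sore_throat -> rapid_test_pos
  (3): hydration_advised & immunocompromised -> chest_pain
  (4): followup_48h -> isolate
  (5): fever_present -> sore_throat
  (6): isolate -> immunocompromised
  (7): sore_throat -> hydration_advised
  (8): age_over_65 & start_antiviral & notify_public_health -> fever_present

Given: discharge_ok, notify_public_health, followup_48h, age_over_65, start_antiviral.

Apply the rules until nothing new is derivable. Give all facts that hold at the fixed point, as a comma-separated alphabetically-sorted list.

Round 1 — (4), (8), derive isolate, fever_present.
Round 2 — (1), (5), (6), derive culture_positive, sore_throat, immunocompromised.
Round 3 — (7), derive hydration_advised.
Round 4 — (3), derive chest_pain.

age_over_65, chest_pain, culture_positive, discharge_ok, fever_present, followup_48h, hydration_advised, immunocompromised, isolate, notify_public_health, sore_throat, start_antiviral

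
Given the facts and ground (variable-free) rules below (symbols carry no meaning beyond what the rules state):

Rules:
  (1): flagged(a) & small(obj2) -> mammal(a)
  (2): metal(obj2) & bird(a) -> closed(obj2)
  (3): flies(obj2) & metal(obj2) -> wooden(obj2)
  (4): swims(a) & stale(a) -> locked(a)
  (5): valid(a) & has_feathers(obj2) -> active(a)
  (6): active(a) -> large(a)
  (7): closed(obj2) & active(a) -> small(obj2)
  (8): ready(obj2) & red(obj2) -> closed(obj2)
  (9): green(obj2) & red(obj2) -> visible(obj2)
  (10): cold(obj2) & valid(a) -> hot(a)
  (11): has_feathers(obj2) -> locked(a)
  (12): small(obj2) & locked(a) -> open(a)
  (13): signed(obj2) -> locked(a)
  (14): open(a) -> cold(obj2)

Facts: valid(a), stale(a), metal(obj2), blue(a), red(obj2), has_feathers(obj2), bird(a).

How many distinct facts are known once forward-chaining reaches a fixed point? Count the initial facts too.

15

Round 1 — (2), (5), (11), derive closed(obj2), active(a), locked(a).
Round 2 — (6), (7), derive large(a), small(obj2).
Round 3 — (12), derive open(a).
Round 4 — (14), derive cold(obj2).
Round 5 — (10), derive hot(a).
Closure: {active(a), bird(a), blue(a), closed(obj2), cold(obj2), has_feathers(obj2), hot(a), large(a), locked(a), metal(obj2), open(a), red(obj2), small(obj2), stale(a), valid(a)} — 15 facts.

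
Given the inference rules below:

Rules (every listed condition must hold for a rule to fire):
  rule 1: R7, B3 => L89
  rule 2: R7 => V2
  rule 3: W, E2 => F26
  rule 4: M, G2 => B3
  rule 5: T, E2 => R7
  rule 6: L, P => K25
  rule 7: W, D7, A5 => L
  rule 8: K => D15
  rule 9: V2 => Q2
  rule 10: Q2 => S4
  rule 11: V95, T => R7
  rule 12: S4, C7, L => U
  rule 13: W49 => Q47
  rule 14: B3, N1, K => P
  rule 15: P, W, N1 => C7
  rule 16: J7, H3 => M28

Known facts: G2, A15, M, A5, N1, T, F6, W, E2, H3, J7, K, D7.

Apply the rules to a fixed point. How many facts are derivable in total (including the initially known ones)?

Round 1: rule 3 [W, E2 => F26]; rule 4 [M, G2 => B3]; rule 5 [T, E2 => R7]; rule 7 [W, D7, A5 => L]; rule 8 [K => D15]; rule 16 [J7, H3 => M28]. New: F26, B3, R7, L, D15, M28.
Round 2: rule 1 [R7, B3 => L89]; rule 2 [R7 => V2]; rule 14 [B3, N1, K => P]. New: L89, V2, P.
Round 3: rule 6 [L, P => K25]; rule 9 [V2 => Q2]; rule 15 [P, W, N1 => C7]. New: K25, Q2, C7.
Round 4: rule 10 [Q2 => S4]. New: S4.
Round 5: rule 12 [S4, C7, L => U]. New: U.
Closure: {A15, A5, B3, C7, D15, D7, E2, F26, F6, G2, H3, J7, K, K25, L, L89, M, M28, N1, P, Q2, R7, S4, T, U, V2, W} — 27 facts.

27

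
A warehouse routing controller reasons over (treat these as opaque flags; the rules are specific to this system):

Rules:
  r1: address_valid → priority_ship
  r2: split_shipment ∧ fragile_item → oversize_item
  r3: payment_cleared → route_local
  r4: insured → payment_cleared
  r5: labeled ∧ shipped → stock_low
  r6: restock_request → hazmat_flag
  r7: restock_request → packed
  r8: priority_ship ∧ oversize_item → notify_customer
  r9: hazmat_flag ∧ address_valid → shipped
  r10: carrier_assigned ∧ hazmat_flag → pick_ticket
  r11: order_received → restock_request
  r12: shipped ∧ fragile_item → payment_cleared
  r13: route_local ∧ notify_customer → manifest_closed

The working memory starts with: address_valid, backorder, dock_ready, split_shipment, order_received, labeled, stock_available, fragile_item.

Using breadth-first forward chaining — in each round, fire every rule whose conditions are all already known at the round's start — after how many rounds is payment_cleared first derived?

4

Round 1: r1 [address_valid → priority_ship]; r2 [split_shipment ∧ fragile_item → oversize_item]; r11 [order_received → restock_request]. Adds priority_ship, oversize_item, restock_request.
Round 2: r6 [restock_request → hazmat_flag]; r7 [restock_request → packed]; r8 [priority_ship ∧ oversize_item → notify_customer]. Adds hazmat_flag, packed, notify_customer.
Round 3: r9 [hazmat_flag ∧ address_valid → shipped]. Adds shipped.
Round 4: r5 [labeled ∧ shipped → stock_low]; r12 [shipped ∧ fragile_item → payment_cleared]. Adds stock_low, payment_cleared.
payment_cleared first appears in round 4.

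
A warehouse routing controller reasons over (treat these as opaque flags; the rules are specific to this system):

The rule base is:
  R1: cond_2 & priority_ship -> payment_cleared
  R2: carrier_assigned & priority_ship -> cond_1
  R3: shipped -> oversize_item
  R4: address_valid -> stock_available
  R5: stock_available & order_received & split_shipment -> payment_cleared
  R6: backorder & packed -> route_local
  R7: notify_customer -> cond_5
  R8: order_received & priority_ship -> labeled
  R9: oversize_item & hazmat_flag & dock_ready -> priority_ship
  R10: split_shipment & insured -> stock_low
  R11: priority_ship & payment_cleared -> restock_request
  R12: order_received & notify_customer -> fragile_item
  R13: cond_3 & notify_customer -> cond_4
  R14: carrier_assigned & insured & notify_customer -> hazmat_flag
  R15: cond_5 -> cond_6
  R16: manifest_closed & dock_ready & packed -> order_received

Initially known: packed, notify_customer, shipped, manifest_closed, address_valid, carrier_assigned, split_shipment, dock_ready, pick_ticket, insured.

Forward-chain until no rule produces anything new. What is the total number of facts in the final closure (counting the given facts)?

Round 1: R3 [shipped -> oversize_item]; R4 [address_valid -> stock_available]; R7 [notify_customer -> cond_5]; R10 [split_shipment & insured -> stock_low]; R14 [carrier_assigned & insured & notify_customer -> hazmat_flag]; R16 [manifest_closed & dock_ready & packed -> order_received]. New: oversize_item, stock_available, cond_5, stock_low, hazmat_flag, order_received.
Round 2: R5 [stock_available & order_received & split_shipment -> payment_cleared]; R9 [oversize_item & hazmat_flag & dock_ready -> priority_ship]; R12 [order_received & notify_customer -> fragile_item]; R15 [cond_5 -> cond_6]. New: payment_cleared, priority_ship, fragile_item, cond_6.
Round 3: R2 [carrier_assigned & priority_ship -> cond_1]; R8 [order_received & priority_ship -> labeled]; R11 [priority_ship & payment_cleared -> restock_request]. New: cond_1, labeled, restock_request.
Closure: {address_valid, carrier_assigned, cond_1, cond_5, cond_6, dock_ready, fragile_item, hazmat_flag, insured, labeled, manifest_closed, notify_customer, order_received, oversize_item, packed, payment_cleared, pick_ticket, priority_ship, restock_request, shipped, split_shipment, stock_available, stock_low} — 23 facts.

23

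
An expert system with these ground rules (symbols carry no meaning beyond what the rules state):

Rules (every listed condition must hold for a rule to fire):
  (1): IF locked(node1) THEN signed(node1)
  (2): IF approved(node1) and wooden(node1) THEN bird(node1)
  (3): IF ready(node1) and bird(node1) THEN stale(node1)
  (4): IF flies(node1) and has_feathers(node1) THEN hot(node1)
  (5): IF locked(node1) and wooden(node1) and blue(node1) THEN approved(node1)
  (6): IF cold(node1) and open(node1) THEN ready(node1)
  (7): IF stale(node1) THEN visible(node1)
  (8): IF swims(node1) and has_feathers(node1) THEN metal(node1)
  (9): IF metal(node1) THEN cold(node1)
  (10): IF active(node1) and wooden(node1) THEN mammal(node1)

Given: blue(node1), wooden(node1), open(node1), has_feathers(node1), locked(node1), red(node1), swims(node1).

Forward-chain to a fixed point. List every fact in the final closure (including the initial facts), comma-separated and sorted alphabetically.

[1] (1) [IF locked(node1) THEN signed(node1)]; (5) [IF locked(node1) and wooden(node1) and blue(node1) THEN approved(node1)]; (8) [IF swims(node1) and has_feathers(node1) THEN metal(node1)]. ⇒ new: signed(node1), approved(node1), metal(node1).
[2] (2) [IF approved(node1) and wooden(node1) THEN bird(node1)]; (9) [IF metal(node1) THEN cold(node1)]. ⇒ new: bird(node1), cold(node1).
[3] (6) [IF cold(node1) and open(node1) THEN ready(node1)]. ⇒ new: ready(node1).
[4] (3) [IF ready(node1) and bird(node1) THEN stale(node1)]. ⇒ new: stale(node1).
[5] (7) [IF stale(node1) THEN visible(node1)]. ⇒ new: visible(node1).

approved(node1), bird(node1), blue(node1), cold(node1), has_feathers(node1), locked(node1), metal(node1), open(node1), ready(node1), red(node1), signed(node1), stale(node1), swims(node1), visible(node1), wooden(node1)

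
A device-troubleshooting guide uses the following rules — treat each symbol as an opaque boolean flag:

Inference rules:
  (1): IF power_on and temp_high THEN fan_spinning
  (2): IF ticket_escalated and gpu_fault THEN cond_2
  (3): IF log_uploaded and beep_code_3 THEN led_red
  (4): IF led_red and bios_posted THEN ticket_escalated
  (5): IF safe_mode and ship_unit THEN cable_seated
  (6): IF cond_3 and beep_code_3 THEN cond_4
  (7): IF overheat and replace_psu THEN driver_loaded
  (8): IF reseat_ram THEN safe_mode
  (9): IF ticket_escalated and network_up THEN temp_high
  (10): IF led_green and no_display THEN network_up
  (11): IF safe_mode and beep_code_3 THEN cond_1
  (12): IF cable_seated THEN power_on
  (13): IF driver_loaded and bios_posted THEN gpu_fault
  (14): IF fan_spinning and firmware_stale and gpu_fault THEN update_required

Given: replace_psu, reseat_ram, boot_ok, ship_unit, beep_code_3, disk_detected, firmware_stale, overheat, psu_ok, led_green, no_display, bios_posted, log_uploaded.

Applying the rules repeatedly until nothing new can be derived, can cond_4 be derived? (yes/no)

[1] (3) [IF log_uploaded and beep_code_3 THEN led_red]; (7) [IF overheat and replace_psu THEN driver_loaded]; (8) [IF reseat_ram THEN safe_mode]; (10) [IF led_green and no_display THEN network_up]. ⇒ new: led_red, driver_loaded, safe_mode, network_up.
[2] (4) [IF led_red and bios_posted THEN ticket_escalated]; (5) [IF safe_mode and ship_unit THEN cable_seated]; (11) [IF safe_mode and beep_code_3 THEN cond_1]; (13) [IF driver_loaded and bios_posted THEN gpu_fault]. ⇒ new: ticket_escalated, cable_seated, cond_1, gpu_fault.
[3] (2) [IF ticket_escalated and gpu_fault THEN cond_2]; (9) [IF ticket_escalated and network_up THEN temp_high]; (12) [IF cable_seated THEN power_on]. ⇒ new: cond_2, temp_high, power_on.
[4] (1) [IF power_on and temp_high THEN fan_spinning]. ⇒ new: fan_spinning.
[5] (14) [IF fan_spinning and firmware_stale and gpu_fault THEN update_required]. ⇒ new: update_required.
Fixed point reached. cond_4 is concluded only by (6); (6) needs cond_3 (never derived).

no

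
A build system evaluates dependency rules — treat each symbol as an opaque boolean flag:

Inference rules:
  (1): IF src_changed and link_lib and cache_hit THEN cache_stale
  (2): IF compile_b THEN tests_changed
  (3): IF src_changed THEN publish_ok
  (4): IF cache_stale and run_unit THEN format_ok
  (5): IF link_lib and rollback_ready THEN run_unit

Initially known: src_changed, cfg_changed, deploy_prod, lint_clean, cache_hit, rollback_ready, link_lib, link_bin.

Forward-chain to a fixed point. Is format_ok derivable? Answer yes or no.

yes

Round 1: (1) [IF src_changed and link_lib and cache_hit THEN cache_stale]; (3) [IF src_changed THEN publish_ok]; (5) [IF link_lib and rollback_ready THEN run_unit]. Adds cache_stale, publish_ok, run_unit.
Round 2: (4) [IF cache_stale and run_unit THEN format_ok]. Adds format_ok.
format_ok appears in round 2, so it is derivable.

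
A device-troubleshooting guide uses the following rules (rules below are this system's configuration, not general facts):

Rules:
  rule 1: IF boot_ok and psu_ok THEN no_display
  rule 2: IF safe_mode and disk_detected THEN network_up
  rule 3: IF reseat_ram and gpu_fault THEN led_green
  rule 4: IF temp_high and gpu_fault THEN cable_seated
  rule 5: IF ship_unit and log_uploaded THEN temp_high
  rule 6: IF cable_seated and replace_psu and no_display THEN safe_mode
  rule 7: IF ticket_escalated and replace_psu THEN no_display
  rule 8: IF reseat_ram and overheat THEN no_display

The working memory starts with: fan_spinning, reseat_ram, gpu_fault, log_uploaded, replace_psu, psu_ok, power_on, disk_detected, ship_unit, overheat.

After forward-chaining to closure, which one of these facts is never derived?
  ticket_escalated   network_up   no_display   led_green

Round 1 fires rule 3, rule 5, rule 8, giving led_green, temp_high, no_display.
Round 2 fires rule 4, giving cable_seated.
Round 3 fires rule 6, giving safe_mode.
Round 4 fires rule 2, giving network_up.
Derived: led_green (round 1), network_up (round 4), no_display (round 1). ticket_escalated never appears in any round.

ticket_escalated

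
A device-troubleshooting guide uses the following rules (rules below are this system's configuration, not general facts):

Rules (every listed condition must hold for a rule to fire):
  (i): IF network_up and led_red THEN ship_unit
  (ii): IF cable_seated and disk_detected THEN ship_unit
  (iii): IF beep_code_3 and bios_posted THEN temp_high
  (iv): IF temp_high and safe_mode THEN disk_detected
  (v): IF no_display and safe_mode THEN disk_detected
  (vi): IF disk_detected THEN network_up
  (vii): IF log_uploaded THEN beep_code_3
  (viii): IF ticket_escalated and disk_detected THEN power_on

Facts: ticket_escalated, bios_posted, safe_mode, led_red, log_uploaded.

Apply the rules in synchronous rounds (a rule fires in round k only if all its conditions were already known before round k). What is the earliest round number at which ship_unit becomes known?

5

Round 1: (vii) [IF log_uploaded THEN beep_code_3]. New: beep_code_3.
Round 2: (iii) [IF beep_code_3 and bios_posted THEN temp_high]. New: temp_high.
Round 3: (iv) [IF temp_high and safe_mode THEN disk_detected]. New: disk_detected.
Round 4: (vi) [IF disk_detected THEN network_up]; (viii) [IF ticket_escalated and disk_detected THEN power_on]. New: network_up, power_on.
Round 5: (i) [IF network_up and led_red THEN ship_unit]. New: ship_unit.
ship_unit first appears in round 5.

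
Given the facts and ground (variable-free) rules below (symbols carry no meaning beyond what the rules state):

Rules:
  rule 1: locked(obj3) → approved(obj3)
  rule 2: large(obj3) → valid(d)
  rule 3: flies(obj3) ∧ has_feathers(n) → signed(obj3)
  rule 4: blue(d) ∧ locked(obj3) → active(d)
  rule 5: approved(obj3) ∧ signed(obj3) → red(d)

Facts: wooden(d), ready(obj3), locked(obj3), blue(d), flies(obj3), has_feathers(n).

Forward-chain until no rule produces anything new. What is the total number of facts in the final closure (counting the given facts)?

10

Round 1: rule 1 [locked(obj3) → approved(obj3)]; rule 3 [flies(obj3) ∧ has_feathers(n) → signed(obj3)]; rule 4 [blue(d) ∧ locked(obj3) → active(d)]. Adds approved(obj3), signed(obj3), active(d).
Round 2: rule 5 [approved(obj3) ∧ signed(obj3) → red(d)]. Adds red(d).
Closure: {active(d), approved(obj3), blue(d), flies(obj3), has_feathers(n), locked(obj3), ready(obj3), red(d), signed(obj3), wooden(d)} — 10 facts.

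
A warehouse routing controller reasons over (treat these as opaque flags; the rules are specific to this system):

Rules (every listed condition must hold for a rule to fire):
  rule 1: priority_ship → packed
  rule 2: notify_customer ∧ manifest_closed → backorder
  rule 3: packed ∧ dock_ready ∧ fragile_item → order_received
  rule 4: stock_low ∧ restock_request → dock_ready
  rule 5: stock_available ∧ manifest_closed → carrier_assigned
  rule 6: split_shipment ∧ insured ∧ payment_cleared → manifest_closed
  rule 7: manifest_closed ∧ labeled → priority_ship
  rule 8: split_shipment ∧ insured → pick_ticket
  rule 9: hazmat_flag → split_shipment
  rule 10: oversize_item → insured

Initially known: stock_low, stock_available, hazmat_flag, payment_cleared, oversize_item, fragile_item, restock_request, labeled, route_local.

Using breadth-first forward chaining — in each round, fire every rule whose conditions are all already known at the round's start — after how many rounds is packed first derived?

4

Round 1 fires rule 4, rule 9, rule 10, giving dock_ready, split_shipment, insured.
Round 2 fires rule 6, rule 8, giving manifest_closed, pick_ticket.
Round 3 fires rule 5, rule 7, giving carrier_assigned, priority_ship.
Round 4 fires rule 1, giving packed.
packed first appears in round 4.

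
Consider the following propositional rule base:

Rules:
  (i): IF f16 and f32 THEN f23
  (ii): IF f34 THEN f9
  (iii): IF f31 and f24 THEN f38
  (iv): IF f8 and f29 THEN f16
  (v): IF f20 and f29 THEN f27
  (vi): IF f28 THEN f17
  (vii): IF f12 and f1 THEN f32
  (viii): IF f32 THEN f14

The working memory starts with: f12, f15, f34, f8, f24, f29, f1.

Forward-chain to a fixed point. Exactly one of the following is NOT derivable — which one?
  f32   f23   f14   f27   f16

f27

Round 1: (ii) [IF f34 THEN f9]; (iv) [IF f8 and f29 THEN f16]; (vii) [IF f12 and f1 THEN f32]. Adds f9, f16, f32.
Round 2: (i) [IF f16 and f32 THEN f23]; (viii) [IF f32 THEN f14]. Adds f23, f14.
Derived: f32 (round 1), f14 (round 2), f16 (round 1), f23 (round 2). f27 never appears in any round.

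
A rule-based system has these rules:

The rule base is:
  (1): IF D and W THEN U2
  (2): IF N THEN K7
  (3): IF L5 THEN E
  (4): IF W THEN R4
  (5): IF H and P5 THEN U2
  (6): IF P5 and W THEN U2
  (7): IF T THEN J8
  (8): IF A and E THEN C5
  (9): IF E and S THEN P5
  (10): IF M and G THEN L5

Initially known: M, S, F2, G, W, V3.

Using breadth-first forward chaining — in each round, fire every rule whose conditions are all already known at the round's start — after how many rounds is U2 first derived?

4

Round 1 — (4), (10), derive R4, L5.
Round 2 — (3), derive E.
Round 3 — (9), derive P5.
Round 4 — (6), derive U2.
U2 first appears in round 4.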